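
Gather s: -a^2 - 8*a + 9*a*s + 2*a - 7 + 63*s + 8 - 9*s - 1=-a^2 - 6*a + s*(9*a + 54)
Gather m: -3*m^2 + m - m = -3*m^2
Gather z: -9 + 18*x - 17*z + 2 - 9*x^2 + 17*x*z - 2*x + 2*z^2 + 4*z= -9*x^2 + 16*x + 2*z^2 + z*(17*x - 13) - 7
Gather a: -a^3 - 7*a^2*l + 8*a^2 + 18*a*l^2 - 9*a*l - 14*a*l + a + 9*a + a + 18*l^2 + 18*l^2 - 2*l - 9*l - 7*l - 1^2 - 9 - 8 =-a^3 + a^2*(8 - 7*l) + a*(18*l^2 - 23*l + 11) + 36*l^2 - 18*l - 18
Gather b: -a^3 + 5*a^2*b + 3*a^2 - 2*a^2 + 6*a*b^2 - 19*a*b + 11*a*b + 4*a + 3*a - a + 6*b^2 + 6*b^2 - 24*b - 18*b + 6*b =-a^3 + a^2 + 6*a + b^2*(6*a + 12) + b*(5*a^2 - 8*a - 36)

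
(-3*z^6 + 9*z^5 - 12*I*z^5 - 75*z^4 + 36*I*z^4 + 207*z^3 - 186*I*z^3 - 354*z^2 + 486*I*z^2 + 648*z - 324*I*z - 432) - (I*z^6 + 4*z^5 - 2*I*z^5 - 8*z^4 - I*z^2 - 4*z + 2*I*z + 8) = -3*z^6 - I*z^6 + 5*z^5 - 10*I*z^5 - 67*z^4 + 36*I*z^4 + 207*z^3 - 186*I*z^3 - 354*z^2 + 487*I*z^2 + 652*z - 326*I*z - 440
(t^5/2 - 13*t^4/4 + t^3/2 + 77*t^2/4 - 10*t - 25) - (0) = t^5/2 - 13*t^4/4 + t^3/2 + 77*t^2/4 - 10*t - 25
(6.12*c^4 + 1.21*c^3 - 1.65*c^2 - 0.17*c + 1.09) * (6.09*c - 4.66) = 37.2708*c^5 - 21.1503*c^4 - 15.6871*c^3 + 6.6537*c^2 + 7.4303*c - 5.0794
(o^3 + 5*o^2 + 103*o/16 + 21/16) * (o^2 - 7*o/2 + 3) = o^5 + 3*o^4/2 - 129*o^3/16 - 199*o^2/32 + 471*o/32 + 63/16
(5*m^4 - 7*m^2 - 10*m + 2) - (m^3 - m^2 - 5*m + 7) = 5*m^4 - m^3 - 6*m^2 - 5*m - 5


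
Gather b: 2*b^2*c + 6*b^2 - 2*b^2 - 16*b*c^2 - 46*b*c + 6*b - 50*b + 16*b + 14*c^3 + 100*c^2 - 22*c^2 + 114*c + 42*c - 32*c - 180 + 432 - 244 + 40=b^2*(2*c + 4) + b*(-16*c^2 - 46*c - 28) + 14*c^3 + 78*c^2 + 124*c + 48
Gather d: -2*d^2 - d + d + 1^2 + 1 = 2 - 2*d^2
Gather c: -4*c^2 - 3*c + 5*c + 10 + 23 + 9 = -4*c^2 + 2*c + 42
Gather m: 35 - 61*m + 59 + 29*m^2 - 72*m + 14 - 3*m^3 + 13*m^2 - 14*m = -3*m^3 + 42*m^2 - 147*m + 108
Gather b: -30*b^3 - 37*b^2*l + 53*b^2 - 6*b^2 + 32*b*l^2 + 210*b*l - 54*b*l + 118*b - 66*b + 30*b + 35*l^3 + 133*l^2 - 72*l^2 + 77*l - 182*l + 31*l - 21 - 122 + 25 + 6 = -30*b^3 + b^2*(47 - 37*l) + b*(32*l^2 + 156*l + 82) + 35*l^3 + 61*l^2 - 74*l - 112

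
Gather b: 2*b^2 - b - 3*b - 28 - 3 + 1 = 2*b^2 - 4*b - 30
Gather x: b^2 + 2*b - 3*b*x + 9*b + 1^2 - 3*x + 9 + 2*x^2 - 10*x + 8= b^2 + 11*b + 2*x^2 + x*(-3*b - 13) + 18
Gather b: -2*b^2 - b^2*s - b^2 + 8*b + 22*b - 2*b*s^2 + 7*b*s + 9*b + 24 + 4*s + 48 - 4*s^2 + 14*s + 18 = b^2*(-s - 3) + b*(-2*s^2 + 7*s + 39) - 4*s^2 + 18*s + 90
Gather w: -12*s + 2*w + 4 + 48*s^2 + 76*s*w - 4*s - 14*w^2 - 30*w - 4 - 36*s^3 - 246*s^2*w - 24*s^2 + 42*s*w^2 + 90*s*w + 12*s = -36*s^3 + 24*s^2 - 4*s + w^2*(42*s - 14) + w*(-246*s^2 + 166*s - 28)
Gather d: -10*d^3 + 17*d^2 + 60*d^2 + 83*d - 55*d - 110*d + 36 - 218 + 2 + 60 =-10*d^3 + 77*d^2 - 82*d - 120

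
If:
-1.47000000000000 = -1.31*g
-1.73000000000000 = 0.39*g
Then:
No Solution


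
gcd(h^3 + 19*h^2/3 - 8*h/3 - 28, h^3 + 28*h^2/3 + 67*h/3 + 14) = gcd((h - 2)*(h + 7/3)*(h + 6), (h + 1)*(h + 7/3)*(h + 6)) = h^2 + 25*h/3 + 14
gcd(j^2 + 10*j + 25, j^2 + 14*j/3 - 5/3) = j + 5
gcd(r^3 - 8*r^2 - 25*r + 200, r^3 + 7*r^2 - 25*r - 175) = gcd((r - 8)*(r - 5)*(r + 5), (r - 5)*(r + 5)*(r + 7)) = r^2 - 25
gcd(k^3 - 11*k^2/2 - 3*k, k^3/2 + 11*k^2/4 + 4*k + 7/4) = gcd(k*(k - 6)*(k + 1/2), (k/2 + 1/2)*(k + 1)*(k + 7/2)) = 1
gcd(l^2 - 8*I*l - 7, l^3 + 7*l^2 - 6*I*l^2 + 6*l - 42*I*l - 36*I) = 1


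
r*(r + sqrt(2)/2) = r^2 + sqrt(2)*r/2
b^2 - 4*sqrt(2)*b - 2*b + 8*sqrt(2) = (b - 2)*(b - 4*sqrt(2))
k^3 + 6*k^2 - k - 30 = (k - 2)*(k + 3)*(k + 5)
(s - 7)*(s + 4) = s^2 - 3*s - 28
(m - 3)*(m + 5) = m^2 + 2*m - 15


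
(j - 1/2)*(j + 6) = j^2 + 11*j/2 - 3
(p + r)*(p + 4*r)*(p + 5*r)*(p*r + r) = p^4*r + 10*p^3*r^2 + p^3*r + 29*p^2*r^3 + 10*p^2*r^2 + 20*p*r^4 + 29*p*r^3 + 20*r^4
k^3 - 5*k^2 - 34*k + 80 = (k - 8)*(k - 2)*(k + 5)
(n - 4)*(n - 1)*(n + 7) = n^3 + 2*n^2 - 31*n + 28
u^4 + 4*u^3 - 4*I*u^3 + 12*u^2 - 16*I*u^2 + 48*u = u*(u + 4)*(u - 6*I)*(u + 2*I)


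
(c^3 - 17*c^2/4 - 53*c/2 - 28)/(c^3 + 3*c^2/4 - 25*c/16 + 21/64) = 16*(c^2 - 6*c - 16)/(16*c^2 - 16*c + 3)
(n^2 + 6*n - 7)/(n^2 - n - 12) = (-n^2 - 6*n + 7)/(-n^2 + n + 12)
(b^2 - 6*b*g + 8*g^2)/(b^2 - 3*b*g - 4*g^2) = (b - 2*g)/(b + g)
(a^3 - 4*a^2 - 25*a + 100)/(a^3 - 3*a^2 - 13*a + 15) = (a^2 + a - 20)/(a^2 + 2*a - 3)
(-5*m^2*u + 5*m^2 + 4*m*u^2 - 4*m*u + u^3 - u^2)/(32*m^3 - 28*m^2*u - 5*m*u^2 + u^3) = (5*m*u - 5*m + u^2 - u)/(-32*m^2 - 4*m*u + u^2)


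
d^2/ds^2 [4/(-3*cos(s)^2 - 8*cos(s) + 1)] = 8*(18*sin(s)^4 - 47*sin(s)^2 - 41*cos(s) + 9*cos(3*s) - 38)/(-3*sin(s)^2 + 8*cos(s) + 2)^3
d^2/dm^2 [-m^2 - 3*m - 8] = -2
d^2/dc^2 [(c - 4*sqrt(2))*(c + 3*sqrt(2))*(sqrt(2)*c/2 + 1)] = 3*sqrt(2)*c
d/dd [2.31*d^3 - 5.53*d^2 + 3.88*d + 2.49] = 6.93*d^2 - 11.06*d + 3.88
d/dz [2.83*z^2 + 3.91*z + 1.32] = 5.66*z + 3.91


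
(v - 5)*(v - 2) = v^2 - 7*v + 10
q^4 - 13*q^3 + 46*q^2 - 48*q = q*(q - 8)*(q - 3)*(q - 2)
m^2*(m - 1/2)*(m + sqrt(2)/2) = m^4 - m^3/2 + sqrt(2)*m^3/2 - sqrt(2)*m^2/4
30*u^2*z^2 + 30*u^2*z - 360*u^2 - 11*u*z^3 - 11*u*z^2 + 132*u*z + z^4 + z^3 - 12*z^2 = (-6*u + z)*(-5*u + z)*(z - 3)*(z + 4)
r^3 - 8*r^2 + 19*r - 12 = (r - 4)*(r - 3)*(r - 1)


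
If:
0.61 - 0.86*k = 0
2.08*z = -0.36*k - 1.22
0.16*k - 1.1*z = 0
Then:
No Solution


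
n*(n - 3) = n^2 - 3*n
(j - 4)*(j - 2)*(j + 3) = j^3 - 3*j^2 - 10*j + 24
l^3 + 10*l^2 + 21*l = l*(l + 3)*(l + 7)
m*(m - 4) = m^2 - 4*m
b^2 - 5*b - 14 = (b - 7)*(b + 2)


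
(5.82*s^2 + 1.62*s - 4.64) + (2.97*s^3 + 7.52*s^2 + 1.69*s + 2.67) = 2.97*s^3 + 13.34*s^2 + 3.31*s - 1.97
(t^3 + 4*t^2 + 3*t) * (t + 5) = t^4 + 9*t^3 + 23*t^2 + 15*t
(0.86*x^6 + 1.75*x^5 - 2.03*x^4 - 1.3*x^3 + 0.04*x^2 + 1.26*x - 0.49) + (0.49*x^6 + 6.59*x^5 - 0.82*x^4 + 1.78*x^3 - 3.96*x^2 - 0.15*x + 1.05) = 1.35*x^6 + 8.34*x^5 - 2.85*x^4 + 0.48*x^3 - 3.92*x^2 + 1.11*x + 0.56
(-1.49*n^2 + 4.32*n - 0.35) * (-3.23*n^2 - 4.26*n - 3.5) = 4.8127*n^4 - 7.6062*n^3 - 12.0577*n^2 - 13.629*n + 1.225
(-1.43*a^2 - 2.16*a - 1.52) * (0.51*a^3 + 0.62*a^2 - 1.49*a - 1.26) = -0.7293*a^5 - 1.9882*a^4 + 0.0162999999999998*a^3 + 4.0778*a^2 + 4.9864*a + 1.9152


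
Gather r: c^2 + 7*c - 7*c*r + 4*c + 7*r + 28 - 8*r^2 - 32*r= c^2 + 11*c - 8*r^2 + r*(-7*c - 25) + 28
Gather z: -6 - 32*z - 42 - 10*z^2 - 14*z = -10*z^2 - 46*z - 48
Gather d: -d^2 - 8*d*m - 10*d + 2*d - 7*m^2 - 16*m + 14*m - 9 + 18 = -d^2 + d*(-8*m - 8) - 7*m^2 - 2*m + 9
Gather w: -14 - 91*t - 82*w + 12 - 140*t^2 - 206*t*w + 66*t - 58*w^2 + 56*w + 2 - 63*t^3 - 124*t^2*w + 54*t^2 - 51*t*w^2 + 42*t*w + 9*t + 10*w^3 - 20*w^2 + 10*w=-63*t^3 - 86*t^2 - 16*t + 10*w^3 + w^2*(-51*t - 78) + w*(-124*t^2 - 164*t - 16)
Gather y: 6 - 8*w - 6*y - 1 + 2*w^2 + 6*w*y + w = 2*w^2 - 7*w + y*(6*w - 6) + 5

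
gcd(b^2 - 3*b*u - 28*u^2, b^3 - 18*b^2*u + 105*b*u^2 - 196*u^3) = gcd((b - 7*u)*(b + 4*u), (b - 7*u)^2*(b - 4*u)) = -b + 7*u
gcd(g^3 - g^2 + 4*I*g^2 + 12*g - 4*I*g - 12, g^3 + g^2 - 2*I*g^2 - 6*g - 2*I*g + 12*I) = g - 2*I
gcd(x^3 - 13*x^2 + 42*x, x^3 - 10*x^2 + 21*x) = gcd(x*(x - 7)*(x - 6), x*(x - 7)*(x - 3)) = x^2 - 7*x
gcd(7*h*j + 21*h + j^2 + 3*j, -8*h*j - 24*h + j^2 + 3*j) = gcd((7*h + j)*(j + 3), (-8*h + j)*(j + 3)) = j + 3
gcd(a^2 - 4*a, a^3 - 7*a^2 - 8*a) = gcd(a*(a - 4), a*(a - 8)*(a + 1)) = a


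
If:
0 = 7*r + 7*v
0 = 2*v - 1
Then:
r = -1/2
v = 1/2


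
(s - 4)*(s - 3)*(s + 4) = s^3 - 3*s^2 - 16*s + 48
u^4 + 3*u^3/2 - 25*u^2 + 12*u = u*(u - 4)*(u - 1/2)*(u + 6)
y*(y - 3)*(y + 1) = y^3 - 2*y^2 - 3*y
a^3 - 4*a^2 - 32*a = a*(a - 8)*(a + 4)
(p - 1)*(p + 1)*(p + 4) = p^3 + 4*p^2 - p - 4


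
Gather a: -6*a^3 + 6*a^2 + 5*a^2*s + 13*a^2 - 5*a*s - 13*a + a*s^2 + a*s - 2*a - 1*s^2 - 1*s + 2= -6*a^3 + a^2*(5*s + 19) + a*(s^2 - 4*s - 15) - s^2 - s + 2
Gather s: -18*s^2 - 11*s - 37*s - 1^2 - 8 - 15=-18*s^2 - 48*s - 24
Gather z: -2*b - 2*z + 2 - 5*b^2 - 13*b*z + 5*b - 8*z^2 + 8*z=-5*b^2 + 3*b - 8*z^2 + z*(6 - 13*b) + 2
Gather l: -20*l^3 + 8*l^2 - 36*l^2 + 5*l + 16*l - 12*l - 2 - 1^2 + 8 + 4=-20*l^3 - 28*l^2 + 9*l + 9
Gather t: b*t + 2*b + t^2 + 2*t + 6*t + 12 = 2*b + t^2 + t*(b + 8) + 12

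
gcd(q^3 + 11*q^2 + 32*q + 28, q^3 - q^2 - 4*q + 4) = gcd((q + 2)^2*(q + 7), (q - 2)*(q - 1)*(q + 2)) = q + 2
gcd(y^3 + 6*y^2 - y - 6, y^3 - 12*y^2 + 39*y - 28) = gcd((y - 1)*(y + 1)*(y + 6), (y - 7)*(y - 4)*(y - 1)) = y - 1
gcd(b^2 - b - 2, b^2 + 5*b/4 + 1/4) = b + 1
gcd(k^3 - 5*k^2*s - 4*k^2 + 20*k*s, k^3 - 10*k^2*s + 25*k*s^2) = -k^2 + 5*k*s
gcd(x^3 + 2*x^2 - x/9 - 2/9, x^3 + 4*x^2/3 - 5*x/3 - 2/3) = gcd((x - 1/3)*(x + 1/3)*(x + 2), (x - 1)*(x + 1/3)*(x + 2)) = x^2 + 7*x/3 + 2/3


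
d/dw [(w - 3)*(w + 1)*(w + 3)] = 3*w^2 + 2*w - 9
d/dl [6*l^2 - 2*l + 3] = 12*l - 2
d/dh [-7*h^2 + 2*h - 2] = 2 - 14*h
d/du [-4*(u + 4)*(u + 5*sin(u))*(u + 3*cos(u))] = 4*(u + 4)*(u + 5*sin(u))*(3*sin(u) - 1) - 4*(u + 4)*(u + 3*cos(u))*(5*cos(u) + 1) - 4*(u + 5*sin(u))*(u + 3*cos(u))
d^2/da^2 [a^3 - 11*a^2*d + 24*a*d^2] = 6*a - 22*d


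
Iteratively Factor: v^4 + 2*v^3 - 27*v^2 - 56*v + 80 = (v + 4)*(v^3 - 2*v^2 - 19*v + 20) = (v - 1)*(v + 4)*(v^2 - v - 20) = (v - 5)*(v - 1)*(v + 4)*(v + 4)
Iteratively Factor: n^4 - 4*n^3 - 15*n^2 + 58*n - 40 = (n - 2)*(n^3 - 2*n^2 - 19*n + 20) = (n - 5)*(n - 2)*(n^2 + 3*n - 4) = (n - 5)*(n - 2)*(n + 4)*(n - 1)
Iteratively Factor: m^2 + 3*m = (m)*(m + 3)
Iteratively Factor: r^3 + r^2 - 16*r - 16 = (r + 4)*(r^2 - 3*r - 4) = (r - 4)*(r + 4)*(r + 1)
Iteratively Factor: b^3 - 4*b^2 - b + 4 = (b + 1)*(b^2 - 5*b + 4) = (b - 1)*(b + 1)*(b - 4)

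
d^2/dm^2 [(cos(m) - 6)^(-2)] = 2*(-6*cos(m) - cos(2*m) + 2)/(cos(m) - 6)^4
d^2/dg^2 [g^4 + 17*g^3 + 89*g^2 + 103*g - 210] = 12*g^2 + 102*g + 178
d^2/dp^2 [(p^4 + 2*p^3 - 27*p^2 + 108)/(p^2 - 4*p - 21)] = 2*(p^6 - 12*p^5 - 15*p^4 + 638*p^3 + 1773*p^2 + 1350*p - 7911)/(p^6 - 12*p^5 - 15*p^4 + 440*p^3 + 315*p^2 - 5292*p - 9261)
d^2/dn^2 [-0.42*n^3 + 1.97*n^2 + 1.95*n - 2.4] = 3.94 - 2.52*n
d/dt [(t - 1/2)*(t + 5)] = 2*t + 9/2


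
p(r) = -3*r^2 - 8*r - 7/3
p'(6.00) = -44.00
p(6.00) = -158.33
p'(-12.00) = 64.00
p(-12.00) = -338.33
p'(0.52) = -11.12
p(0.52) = -7.30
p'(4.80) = -36.80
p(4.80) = -109.85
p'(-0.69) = -3.86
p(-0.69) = 1.76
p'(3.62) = -29.72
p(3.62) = -70.61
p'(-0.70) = -3.80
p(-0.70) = 1.80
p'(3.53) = -29.18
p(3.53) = -67.96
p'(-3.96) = 15.76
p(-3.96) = -17.70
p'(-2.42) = 6.52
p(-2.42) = -0.54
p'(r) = -6*r - 8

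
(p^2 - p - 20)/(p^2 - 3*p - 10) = (p + 4)/(p + 2)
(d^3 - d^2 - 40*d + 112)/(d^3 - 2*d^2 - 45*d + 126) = (d^2 - 8*d + 16)/(d^2 - 9*d + 18)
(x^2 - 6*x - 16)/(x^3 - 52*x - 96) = 1/(x + 6)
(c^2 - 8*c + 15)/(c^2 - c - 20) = (c - 3)/(c + 4)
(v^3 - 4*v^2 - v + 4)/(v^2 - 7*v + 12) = (v^2 - 1)/(v - 3)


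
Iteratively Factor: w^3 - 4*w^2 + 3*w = (w)*(w^2 - 4*w + 3) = w*(w - 3)*(w - 1)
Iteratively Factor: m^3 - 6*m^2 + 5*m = (m - 5)*(m^2 - m) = m*(m - 5)*(m - 1)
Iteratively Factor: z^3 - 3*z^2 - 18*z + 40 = (z - 2)*(z^2 - z - 20) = (z - 5)*(z - 2)*(z + 4)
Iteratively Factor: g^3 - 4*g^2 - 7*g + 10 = (g - 5)*(g^2 + g - 2) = (g - 5)*(g - 1)*(g + 2)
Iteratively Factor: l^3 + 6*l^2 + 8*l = (l)*(l^2 + 6*l + 8) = l*(l + 4)*(l + 2)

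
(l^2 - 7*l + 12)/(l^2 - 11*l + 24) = (l - 4)/(l - 8)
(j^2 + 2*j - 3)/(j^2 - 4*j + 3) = (j + 3)/(j - 3)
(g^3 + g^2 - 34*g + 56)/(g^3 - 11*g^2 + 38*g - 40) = (g + 7)/(g - 5)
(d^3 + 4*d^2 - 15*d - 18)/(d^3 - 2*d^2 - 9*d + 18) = (d^2 + 7*d + 6)/(d^2 + d - 6)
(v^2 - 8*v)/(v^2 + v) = (v - 8)/(v + 1)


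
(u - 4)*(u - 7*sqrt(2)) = u^2 - 7*sqrt(2)*u - 4*u + 28*sqrt(2)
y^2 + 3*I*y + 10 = (y - 2*I)*(y + 5*I)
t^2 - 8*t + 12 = (t - 6)*(t - 2)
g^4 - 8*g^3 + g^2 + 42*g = g*(g - 7)*(g - 3)*(g + 2)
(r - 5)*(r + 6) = r^2 + r - 30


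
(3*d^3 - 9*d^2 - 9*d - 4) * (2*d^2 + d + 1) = 6*d^5 - 15*d^4 - 24*d^3 - 26*d^2 - 13*d - 4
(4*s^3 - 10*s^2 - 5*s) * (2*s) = 8*s^4 - 20*s^3 - 10*s^2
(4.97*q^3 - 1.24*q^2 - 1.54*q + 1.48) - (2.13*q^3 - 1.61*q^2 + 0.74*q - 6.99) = 2.84*q^3 + 0.37*q^2 - 2.28*q + 8.47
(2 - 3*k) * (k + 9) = -3*k^2 - 25*k + 18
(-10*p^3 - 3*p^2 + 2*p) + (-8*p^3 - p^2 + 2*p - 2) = -18*p^3 - 4*p^2 + 4*p - 2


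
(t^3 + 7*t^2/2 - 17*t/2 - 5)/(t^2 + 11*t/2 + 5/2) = t - 2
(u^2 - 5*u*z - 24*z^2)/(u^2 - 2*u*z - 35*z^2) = (-u^2 + 5*u*z + 24*z^2)/(-u^2 + 2*u*z + 35*z^2)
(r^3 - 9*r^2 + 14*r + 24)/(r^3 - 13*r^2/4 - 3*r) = 4*(r^2 - 5*r - 6)/(r*(4*r + 3))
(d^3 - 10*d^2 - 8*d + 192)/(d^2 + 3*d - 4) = (d^2 - 14*d + 48)/(d - 1)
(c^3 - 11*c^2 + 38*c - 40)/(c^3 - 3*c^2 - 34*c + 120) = (c - 2)/(c + 6)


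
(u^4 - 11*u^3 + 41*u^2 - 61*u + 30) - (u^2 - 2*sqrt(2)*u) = u^4 - 11*u^3 + 40*u^2 - 61*u + 2*sqrt(2)*u + 30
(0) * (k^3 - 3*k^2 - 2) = 0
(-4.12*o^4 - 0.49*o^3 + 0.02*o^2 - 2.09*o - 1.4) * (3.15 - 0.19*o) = 0.7828*o^5 - 12.8849*o^4 - 1.5473*o^3 + 0.4601*o^2 - 6.3175*o - 4.41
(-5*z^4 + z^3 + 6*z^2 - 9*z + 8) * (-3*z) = 15*z^5 - 3*z^4 - 18*z^3 + 27*z^2 - 24*z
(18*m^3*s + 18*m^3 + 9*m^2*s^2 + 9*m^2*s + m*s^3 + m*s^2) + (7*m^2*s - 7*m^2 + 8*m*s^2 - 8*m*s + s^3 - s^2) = 18*m^3*s + 18*m^3 + 9*m^2*s^2 + 16*m^2*s - 7*m^2 + m*s^3 + 9*m*s^2 - 8*m*s + s^3 - s^2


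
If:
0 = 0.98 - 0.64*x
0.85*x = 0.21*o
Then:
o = 6.20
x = 1.53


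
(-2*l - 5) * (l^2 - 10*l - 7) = -2*l^3 + 15*l^2 + 64*l + 35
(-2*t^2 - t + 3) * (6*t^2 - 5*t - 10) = -12*t^4 + 4*t^3 + 43*t^2 - 5*t - 30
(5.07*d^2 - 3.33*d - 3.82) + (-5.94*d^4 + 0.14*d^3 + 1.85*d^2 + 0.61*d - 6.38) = -5.94*d^4 + 0.14*d^3 + 6.92*d^2 - 2.72*d - 10.2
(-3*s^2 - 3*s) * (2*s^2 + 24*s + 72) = -6*s^4 - 78*s^3 - 288*s^2 - 216*s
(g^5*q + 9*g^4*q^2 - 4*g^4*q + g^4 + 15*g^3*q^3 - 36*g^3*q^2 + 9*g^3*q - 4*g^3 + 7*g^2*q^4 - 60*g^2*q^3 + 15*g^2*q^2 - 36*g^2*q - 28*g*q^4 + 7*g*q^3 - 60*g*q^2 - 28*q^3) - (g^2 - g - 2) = g^5*q + 9*g^4*q^2 - 4*g^4*q + g^4 + 15*g^3*q^3 - 36*g^3*q^2 + 9*g^3*q - 4*g^3 + 7*g^2*q^4 - 60*g^2*q^3 + 15*g^2*q^2 - 36*g^2*q - g^2 - 28*g*q^4 + 7*g*q^3 - 60*g*q^2 + g - 28*q^3 + 2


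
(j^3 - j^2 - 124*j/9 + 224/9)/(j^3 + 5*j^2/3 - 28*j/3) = (j - 8/3)/j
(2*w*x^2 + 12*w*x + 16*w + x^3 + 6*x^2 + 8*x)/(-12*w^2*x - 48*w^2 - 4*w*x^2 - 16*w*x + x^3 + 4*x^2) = (x + 2)/(-6*w + x)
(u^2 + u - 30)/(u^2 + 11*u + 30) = (u - 5)/(u + 5)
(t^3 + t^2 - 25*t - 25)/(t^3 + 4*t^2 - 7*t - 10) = (t - 5)/(t - 2)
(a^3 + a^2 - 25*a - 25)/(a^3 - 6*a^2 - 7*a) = (a^2 - 25)/(a*(a - 7))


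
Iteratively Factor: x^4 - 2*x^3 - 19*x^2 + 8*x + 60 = (x + 2)*(x^3 - 4*x^2 - 11*x + 30) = (x - 2)*(x + 2)*(x^2 - 2*x - 15) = (x - 5)*(x - 2)*(x + 2)*(x + 3)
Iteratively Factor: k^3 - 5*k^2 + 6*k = (k - 3)*(k^2 - 2*k) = (k - 3)*(k - 2)*(k)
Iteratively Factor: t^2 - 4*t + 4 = (t - 2)*(t - 2)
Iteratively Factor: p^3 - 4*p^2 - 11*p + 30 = (p - 5)*(p^2 + p - 6) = (p - 5)*(p + 3)*(p - 2)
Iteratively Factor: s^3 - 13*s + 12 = (s + 4)*(s^2 - 4*s + 3) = (s - 3)*(s + 4)*(s - 1)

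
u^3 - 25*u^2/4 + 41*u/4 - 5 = (u - 4)*(u - 5/4)*(u - 1)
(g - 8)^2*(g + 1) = g^3 - 15*g^2 + 48*g + 64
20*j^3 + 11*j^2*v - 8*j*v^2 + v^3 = (-5*j + v)*(-4*j + v)*(j + v)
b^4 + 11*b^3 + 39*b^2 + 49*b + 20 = (b + 1)^2*(b + 4)*(b + 5)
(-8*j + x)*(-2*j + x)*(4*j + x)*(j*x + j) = 64*j^4*x + 64*j^4 - 24*j^3*x^2 - 24*j^3*x - 6*j^2*x^3 - 6*j^2*x^2 + j*x^4 + j*x^3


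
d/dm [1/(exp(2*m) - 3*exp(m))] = (3 - 2*exp(m))*exp(-m)/(exp(m) - 3)^2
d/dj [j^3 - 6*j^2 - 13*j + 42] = 3*j^2 - 12*j - 13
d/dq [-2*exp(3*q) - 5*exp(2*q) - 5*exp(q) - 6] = (-6*exp(2*q) - 10*exp(q) - 5)*exp(q)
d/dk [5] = 0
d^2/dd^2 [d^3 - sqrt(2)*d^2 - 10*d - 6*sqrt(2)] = 6*d - 2*sqrt(2)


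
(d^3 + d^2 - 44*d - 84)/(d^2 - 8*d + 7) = (d^2 + 8*d + 12)/(d - 1)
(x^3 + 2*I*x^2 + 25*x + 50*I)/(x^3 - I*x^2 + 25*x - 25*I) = (x + 2*I)/(x - I)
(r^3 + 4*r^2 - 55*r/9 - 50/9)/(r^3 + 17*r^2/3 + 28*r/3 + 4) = (3*r^2 + 10*r - 25)/(3*(r^2 + 5*r + 6))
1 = 1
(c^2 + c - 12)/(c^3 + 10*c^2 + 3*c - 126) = (c + 4)/(c^2 + 13*c + 42)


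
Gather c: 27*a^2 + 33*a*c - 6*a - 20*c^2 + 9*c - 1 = 27*a^2 - 6*a - 20*c^2 + c*(33*a + 9) - 1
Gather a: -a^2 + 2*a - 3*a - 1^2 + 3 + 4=-a^2 - a + 6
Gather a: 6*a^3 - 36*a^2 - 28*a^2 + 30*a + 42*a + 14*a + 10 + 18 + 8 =6*a^3 - 64*a^2 + 86*a + 36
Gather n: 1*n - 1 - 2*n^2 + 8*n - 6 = -2*n^2 + 9*n - 7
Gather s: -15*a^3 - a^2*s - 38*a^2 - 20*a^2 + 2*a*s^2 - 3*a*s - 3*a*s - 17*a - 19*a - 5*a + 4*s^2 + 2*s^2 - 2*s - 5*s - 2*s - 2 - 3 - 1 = -15*a^3 - 58*a^2 - 41*a + s^2*(2*a + 6) + s*(-a^2 - 6*a - 9) - 6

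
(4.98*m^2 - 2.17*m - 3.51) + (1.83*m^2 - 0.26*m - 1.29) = 6.81*m^2 - 2.43*m - 4.8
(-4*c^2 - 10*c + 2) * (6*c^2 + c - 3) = -24*c^4 - 64*c^3 + 14*c^2 + 32*c - 6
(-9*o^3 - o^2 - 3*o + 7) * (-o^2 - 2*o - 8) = 9*o^5 + 19*o^4 + 77*o^3 + 7*o^2 + 10*o - 56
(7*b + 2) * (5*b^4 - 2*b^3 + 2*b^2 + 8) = 35*b^5 - 4*b^4 + 10*b^3 + 4*b^2 + 56*b + 16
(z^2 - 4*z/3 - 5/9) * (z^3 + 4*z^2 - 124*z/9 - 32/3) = z^5 + 8*z^4/3 - 59*z^3/3 + 148*z^2/27 + 1772*z/81 + 160/27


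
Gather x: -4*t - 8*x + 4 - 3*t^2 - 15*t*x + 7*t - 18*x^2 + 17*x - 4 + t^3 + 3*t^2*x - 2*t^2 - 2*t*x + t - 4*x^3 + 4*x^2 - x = t^3 - 5*t^2 + 4*t - 4*x^3 - 14*x^2 + x*(3*t^2 - 17*t + 8)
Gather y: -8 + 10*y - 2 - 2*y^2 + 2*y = -2*y^2 + 12*y - 10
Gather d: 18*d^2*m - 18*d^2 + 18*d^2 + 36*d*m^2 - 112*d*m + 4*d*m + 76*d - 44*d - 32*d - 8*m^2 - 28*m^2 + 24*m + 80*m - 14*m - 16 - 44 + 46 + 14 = 18*d^2*m + d*(36*m^2 - 108*m) - 36*m^2 + 90*m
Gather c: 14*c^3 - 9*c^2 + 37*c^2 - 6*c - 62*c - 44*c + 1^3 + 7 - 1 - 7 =14*c^3 + 28*c^2 - 112*c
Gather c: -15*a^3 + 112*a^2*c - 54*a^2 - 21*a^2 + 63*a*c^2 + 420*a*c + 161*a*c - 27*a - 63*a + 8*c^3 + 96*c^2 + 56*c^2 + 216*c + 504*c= -15*a^3 - 75*a^2 - 90*a + 8*c^3 + c^2*(63*a + 152) + c*(112*a^2 + 581*a + 720)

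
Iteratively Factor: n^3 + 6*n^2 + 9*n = (n + 3)*(n^2 + 3*n) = n*(n + 3)*(n + 3)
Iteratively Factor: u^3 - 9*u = (u)*(u^2 - 9) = u*(u - 3)*(u + 3)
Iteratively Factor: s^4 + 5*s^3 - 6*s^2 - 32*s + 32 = (s + 4)*(s^3 + s^2 - 10*s + 8) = (s - 2)*(s + 4)*(s^2 + 3*s - 4) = (s - 2)*(s + 4)^2*(s - 1)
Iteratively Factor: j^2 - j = (j - 1)*(j)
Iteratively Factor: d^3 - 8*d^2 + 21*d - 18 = (d - 3)*(d^2 - 5*d + 6) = (d - 3)*(d - 2)*(d - 3)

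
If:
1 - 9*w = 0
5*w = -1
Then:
No Solution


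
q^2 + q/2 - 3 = (q - 3/2)*(q + 2)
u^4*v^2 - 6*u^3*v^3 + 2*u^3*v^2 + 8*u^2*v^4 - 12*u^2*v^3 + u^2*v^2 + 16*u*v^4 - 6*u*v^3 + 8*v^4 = (u - 4*v)*(u - 2*v)*(u*v + v)^2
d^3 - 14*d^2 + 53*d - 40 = (d - 8)*(d - 5)*(d - 1)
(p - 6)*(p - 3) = p^2 - 9*p + 18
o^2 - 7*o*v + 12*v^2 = (o - 4*v)*(o - 3*v)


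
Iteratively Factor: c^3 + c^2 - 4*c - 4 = (c + 1)*(c^2 - 4) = (c - 2)*(c + 1)*(c + 2)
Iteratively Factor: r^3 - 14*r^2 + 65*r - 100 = (r - 5)*(r^2 - 9*r + 20) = (r - 5)*(r - 4)*(r - 5)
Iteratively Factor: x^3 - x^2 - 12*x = (x)*(x^2 - x - 12) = x*(x + 3)*(x - 4)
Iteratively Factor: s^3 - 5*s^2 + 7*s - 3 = (s - 1)*(s^2 - 4*s + 3) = (s - 3)*(s - 1)*(s - 1)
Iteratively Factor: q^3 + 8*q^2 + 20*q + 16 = (q + 2)*(q^2 + 6*q + 8) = (q + 2)^2*(q + 4)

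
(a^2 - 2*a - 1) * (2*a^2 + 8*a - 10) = 2*a^4 + 4*a^3 - 28*a^2 + 12*a + 10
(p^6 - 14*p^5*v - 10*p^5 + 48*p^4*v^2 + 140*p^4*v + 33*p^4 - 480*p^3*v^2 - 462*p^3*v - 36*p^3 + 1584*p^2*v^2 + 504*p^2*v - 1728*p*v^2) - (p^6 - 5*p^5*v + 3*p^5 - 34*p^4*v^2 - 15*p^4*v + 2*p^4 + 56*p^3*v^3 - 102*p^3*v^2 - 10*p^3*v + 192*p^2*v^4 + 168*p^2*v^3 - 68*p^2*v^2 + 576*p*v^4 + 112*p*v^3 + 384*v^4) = -9*p^5*v - 13*p^5 + 82*p^4*v^2 + 155*p^4*v + 31*p^4 - 56*p^3*v^3 - 378*p^3*v^2 - 452*p^3*v - 36*p^3 - 192*p^2*v^4 - 168*p^2*v^3 + 1652*p^2*v^2 + 504*p^2*v - 576*p*v^4 - 112*p*v^3 - 1728*p*v^2 - 384*v^4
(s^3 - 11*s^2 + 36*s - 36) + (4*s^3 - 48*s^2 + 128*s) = 5*s^3 - 59*s^2 + 164*s - 36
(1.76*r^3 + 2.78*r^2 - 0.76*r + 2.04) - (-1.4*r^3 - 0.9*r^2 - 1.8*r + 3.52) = 3.16*r^3 + 3.68*r^2 + 1.04*r - 1.48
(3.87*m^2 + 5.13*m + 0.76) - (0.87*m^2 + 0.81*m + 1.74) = 3.0*m^2 + 4.32*m - 0.98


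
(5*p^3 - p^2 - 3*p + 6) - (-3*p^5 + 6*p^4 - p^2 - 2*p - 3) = 3*p^5 - 6*p^4 + 5*p^3 - p + 9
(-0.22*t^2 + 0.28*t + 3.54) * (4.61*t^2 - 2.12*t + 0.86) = -1.0142*t^4 + 1.7572*t^3 + 15.5366*t^2 - 7.264*t + 3.0444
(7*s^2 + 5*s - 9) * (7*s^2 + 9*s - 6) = 49*s^4 + 98*s^3 - 60*s^2 - 111*s + 54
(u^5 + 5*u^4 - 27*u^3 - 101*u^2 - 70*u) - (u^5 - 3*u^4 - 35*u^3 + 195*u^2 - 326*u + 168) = 8*u^4 + 8*u^3 - 296*u^2 + 256*u - 168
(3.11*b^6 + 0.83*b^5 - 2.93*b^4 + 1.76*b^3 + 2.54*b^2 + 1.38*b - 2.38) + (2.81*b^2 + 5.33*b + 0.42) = 3.11*b^6 + 0.83*b^5 - 2.93*b^4 + 1.76*b^3 + 5.35*b^2 + 6.71*b - 1.96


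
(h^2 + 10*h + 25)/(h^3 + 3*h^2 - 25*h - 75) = (h + 5)/(h^2 - 2*h - 15)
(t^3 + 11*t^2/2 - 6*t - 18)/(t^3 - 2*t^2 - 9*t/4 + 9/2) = 2*(t + 6)/(2*t - 3)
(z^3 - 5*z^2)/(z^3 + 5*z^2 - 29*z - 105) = z^2/(z^2 + 10*z + 21)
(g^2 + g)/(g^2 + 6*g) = (g + 1)/(g + 6)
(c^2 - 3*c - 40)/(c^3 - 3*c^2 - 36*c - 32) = (c + 5)/(c^2 + 5*c + 4)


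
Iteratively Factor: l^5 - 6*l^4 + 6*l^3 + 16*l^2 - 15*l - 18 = (l + 1)*(l^4 - 7*l^3 + 13*l^2 + 3*l - 18) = (l + 1)^2*(l^3 - 8*l^2 + 21*l - 18) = (l - 3)*(l + 1)^2*(l^2 - 5*l + 6) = (l - 3)*(l - 2)*(l + 1)^2*(l - 3)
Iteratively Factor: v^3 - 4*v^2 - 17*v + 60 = (v + 4)*(v^2 - 8*v + 15) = (v - 5)*(v + 4)*(v - 3)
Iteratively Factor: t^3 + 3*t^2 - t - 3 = (t + 3)*(t^2 - 1) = (t - 1)*(t + 3)*(t + 1)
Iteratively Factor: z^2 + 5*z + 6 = (z + 2)*(z + 3)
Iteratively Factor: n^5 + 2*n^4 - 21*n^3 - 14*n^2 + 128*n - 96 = (n + 4)*(n^4 - 2*n^3 - 13*n^2 + 38*n - 24) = (n + 4)^2*(n^3 - 6*n^2 + 11*n - 6) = (n - 1)*(n + 4)^2*(n^2 - 5*n + 6) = (n - 2)*(n - 1)*(n + 4)^2*(n - 3)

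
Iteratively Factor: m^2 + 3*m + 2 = (m + 1)*(m + 2)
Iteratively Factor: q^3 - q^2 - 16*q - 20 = (q + 2)*(q^2 - 3*q - 10) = (q - 5)*(q + 2)*(q + 2)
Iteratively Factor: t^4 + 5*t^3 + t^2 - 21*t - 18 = (t + 1)*(t^3 + 4*t^2 - 3*t - 18) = (t + 1)*(t + 3)*(t^2 + t - 6) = (t + 1)*(t + 3)^2*(t - 2)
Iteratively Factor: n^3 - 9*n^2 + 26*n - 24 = (n - 2)*(n^2 - 7*n + 12) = (n - 4)*(n - 2)*(n - 3)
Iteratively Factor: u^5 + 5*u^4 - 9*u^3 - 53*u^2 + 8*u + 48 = (u + 4)*(u^4 + u^3 - 13*u^2 - u + 12) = (u + 4)^2*(u^3 - 3*u^2 - u + 3) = (u - 3)*(u + 4)^2*(u^2 - 1) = (u - 3)*(u + 1)*(u + 4)^2*(u - 1)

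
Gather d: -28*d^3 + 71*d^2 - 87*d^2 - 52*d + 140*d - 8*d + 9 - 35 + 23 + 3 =-28*d^3 - 16*d^2 + 80*d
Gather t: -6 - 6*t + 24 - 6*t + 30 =48 - 12*t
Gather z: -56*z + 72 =72 - 56*z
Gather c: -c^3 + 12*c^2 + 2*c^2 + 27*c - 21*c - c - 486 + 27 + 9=-c^3 + 14*c^2 + 5*c - 450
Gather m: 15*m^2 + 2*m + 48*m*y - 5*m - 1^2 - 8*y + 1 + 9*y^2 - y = 15*m^2 + m*(48*y - 3) + 9*y^2 - 9*y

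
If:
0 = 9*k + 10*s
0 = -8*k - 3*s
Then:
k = 0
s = 0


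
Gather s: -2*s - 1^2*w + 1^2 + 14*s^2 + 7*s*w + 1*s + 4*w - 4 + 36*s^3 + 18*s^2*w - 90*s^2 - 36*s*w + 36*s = 36*s^3 + s^2*(18*w - 76) + s*(35 - 29*w) + 3*w - 3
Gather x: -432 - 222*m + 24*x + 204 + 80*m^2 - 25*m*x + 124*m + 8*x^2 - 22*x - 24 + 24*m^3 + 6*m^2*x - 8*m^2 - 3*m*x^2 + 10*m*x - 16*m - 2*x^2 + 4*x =24*m^3 + 72*m^2 - 114*m + x^2*(6 - 3*m) + x*(6*m^2 - 15*m + 6) - 252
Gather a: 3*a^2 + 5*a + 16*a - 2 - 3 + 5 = 3*a^2 + 21*a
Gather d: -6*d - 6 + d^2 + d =d^2 - 5*d - 6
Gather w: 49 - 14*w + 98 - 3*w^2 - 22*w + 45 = -3*w^2 - 36*w + 192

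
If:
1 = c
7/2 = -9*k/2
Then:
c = 1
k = -7/9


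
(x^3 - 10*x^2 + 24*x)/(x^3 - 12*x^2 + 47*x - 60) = x*(x - 6)/(x^2 - 8*x + 15)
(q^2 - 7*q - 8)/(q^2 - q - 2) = (q - 8)/(q - 2)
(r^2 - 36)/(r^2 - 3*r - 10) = (36 - r^2)/(-r^2 + 3*r + 10)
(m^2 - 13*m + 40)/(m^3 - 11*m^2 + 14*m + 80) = 1/(m + 2)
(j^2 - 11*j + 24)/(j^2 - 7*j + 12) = (j - 8)/(j - 4)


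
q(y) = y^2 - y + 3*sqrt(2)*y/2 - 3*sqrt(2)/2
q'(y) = 2*y - 1 + 3*sqrt(2)/2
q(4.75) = 25.77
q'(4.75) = 10.62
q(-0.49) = -2.43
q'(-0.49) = 0.14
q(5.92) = 39.56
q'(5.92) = 12.96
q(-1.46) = -1.63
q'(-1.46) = -1.80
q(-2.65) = 1.93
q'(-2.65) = -4.18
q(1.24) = 0.81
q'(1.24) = 3.60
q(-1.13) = -2.11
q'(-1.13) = -1.14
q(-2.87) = 2.90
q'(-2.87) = -4.62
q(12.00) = 155.33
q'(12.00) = 25.12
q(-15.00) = 206.06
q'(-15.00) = -28.88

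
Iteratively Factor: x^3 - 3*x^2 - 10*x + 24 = (x - 2)*(x^2 - x - 12) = (x - 4)*(x - 2)*(x + 3)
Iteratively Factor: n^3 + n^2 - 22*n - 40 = (n - 5)*(n^2 + 6*n + 8) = (n - 5)*(n + 4)*(n + 2)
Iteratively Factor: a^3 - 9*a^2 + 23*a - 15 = (a - 3)*(a^2 - 6*a + 5) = (a - 3)*(a - 1)*(a - 5)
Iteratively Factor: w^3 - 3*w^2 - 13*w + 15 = (w + 3)*(w^2 - 6*w + 5) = (w - 1)*(w + 3)*(w - 5)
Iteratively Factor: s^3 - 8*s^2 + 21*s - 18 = (s - 2)*(s^2 - 6*s + 9) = (s - 3)*(s - 2)*(s - 3)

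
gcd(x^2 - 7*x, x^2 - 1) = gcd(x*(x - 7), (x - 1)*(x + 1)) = 1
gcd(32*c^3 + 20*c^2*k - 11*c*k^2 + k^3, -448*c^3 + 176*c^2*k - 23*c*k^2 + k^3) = 8*c - k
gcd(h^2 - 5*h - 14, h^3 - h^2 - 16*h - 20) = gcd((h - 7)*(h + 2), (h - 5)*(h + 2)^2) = h + 2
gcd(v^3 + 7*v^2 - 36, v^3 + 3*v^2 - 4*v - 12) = v^2 + v - 6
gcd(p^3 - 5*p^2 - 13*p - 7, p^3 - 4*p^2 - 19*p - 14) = p^2 - 6*p - 7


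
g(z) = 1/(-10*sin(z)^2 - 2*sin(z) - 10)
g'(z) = (20*sin(z)*cos(z) + 2*cos(z))/(-10*sin(z)^2 - 2*sin(z) - 10)^2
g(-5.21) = -0.05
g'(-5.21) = 0.02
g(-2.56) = -0.08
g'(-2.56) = 0.05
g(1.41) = -0.05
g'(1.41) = 0.01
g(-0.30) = -0.10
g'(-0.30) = -0.04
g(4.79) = -0.06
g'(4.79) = -0.00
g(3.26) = -0.10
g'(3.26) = 0.00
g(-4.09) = -0.05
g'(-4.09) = -0.03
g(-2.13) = -0.06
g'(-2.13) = 0.03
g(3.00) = -0.10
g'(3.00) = -0.04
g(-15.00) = -0.08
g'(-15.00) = 0.05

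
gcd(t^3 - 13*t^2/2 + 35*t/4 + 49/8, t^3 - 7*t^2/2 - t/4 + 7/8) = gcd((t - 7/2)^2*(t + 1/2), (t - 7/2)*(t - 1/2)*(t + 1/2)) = t^2 - 3*t - 7/4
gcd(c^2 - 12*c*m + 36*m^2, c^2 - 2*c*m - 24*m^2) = c - 6*m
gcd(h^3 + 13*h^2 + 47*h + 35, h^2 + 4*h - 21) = h + 7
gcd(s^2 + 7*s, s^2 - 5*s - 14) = 1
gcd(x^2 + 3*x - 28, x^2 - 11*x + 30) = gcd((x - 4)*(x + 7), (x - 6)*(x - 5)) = 1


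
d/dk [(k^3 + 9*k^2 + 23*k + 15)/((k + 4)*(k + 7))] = (k^4 + 22*k^3 + 160*k^2 + 474*k + 479)/(k^4 + 22*k^3 + 177*k^2 + 616*k + 784)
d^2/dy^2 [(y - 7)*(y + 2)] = 2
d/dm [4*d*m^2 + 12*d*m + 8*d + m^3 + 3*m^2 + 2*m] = 8*d*m + 12*d + 3*m^2 + 6*m + 2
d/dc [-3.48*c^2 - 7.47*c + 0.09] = -6.96*c - 7.47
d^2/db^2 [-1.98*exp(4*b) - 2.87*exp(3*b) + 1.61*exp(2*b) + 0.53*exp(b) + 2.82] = (-31.68*exp(3*b) - 25.83*exp(2*b) + 6.44*exp(b) + 0.53)*exp(b)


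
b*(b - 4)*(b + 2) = b^3 - 2*b^2 - 8*b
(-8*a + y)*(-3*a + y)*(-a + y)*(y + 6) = -24*a^3*y - 144*a^3 + 35*a^2*y^2 + 210*a^2*y - 12*a*y^3 - 72*a*y^2 + y^4 + 6*y^3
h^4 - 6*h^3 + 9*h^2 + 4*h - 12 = (h - 3)*(h - 2)^2*(h + 1)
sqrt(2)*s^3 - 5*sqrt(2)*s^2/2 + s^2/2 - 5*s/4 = s*(s - 5/2)*(sqrt(2)*s + 1/2)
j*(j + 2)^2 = j^3 + 4*j^2 + 4*j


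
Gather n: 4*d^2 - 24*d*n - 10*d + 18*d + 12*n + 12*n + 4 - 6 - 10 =4*d^2 + 8*d + n*(24 - 24*d) - 12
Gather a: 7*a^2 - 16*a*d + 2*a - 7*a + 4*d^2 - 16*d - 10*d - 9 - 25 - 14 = 7*a^2 + a*(-16*d - 5) + 4*d^2 - 26*d - 48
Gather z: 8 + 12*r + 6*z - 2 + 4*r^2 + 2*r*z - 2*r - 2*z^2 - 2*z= 4*r^2 + 10*r - 2*z^2 + z*(2*r + 4) + 6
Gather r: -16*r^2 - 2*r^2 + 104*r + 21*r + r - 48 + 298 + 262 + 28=-18*r^2 + 126*r + 540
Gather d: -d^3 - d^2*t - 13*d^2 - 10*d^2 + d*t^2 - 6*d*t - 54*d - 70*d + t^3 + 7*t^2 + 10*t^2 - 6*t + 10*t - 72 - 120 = -d^3 + d^2*(-t - 23) + d*(t^2 - 6*t - 124) + t^3 + 17*t^2 + 4*t - 192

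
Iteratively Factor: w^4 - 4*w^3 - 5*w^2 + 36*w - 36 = (w - 2)*(w^3 - 2*w^2 - 9*w + 18) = (w - 2)*(w + 3)*(w^2 - 5*w + 6) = (w - 3)*(w - 2)*(w + 3)*(w - 2)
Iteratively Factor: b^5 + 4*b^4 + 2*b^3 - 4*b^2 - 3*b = (b + 1)*(b^4 + 3*b^3 - b^2 - 3*b) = (b + 1)^2*(b^3 + 2*b^2 - 3*b) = (b + 1)^2*(b + 3)*(b^2 - b) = (b - 1)*(b + 1)^2*(b + 3)*(b)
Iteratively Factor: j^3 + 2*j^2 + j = (j + 1)*(j^2 + j) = j*(j + 1)*(j + 1)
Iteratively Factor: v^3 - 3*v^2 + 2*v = (v - 2)*(v^2 - v) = v*(v - 2)*(v - 1)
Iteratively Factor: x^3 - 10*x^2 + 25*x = (x - 5)*(x^2 - 5*x) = (x - 5)^2*(x)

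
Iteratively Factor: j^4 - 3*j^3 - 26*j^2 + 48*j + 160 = (j + 4)*(j^3 - 7*j^2 + 2*j + 40) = (j + 2)*(j + 4)*(j^2 - 9*j + 20) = (j - 4)*(j + 2)*(j + 4)*(j - 5)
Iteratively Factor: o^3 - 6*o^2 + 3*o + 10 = (o - 5)*(o^2 - o - 2) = (o - 5)*(o - 2)*(o + 1)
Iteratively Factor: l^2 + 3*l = (l + 3)*(l)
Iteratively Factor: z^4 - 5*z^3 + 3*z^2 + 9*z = (z - 3)*(z^3 - 2*z^2 - 3*z) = (z - 3)*(z + 1)*(z^2 - 3*z) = (z - 3)^2*(z + 1)*(z)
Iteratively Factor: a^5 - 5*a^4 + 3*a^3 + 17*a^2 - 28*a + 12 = (a - 1)*(a^4 - 4*a^3 - a^2 + 16*a - 12) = (a - 2)*(a - 1)*(a^3 - 2*a^2 - 5*a + 6) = (a - 3)*(a - 2)*(a - 1)*(a^2 + a - 2) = (a - 3)*(a - 2)*(a - 1)*(a + 2)*(a - 1)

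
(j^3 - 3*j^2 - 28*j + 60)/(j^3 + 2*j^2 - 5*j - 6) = (j^2 - j - 30)/(j^2 + 4*j + 3)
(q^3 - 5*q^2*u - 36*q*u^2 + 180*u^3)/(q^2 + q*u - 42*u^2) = (q^2 + q*u - 30*u^2)/(q + 7*u)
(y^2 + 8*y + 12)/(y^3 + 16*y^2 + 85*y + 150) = (y + 2)/(y^2 + 10*y + 25)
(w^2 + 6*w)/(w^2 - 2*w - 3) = w*(w + 6)/(w^2 - 2*w - 3)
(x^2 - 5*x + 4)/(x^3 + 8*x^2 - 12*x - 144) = (x - 1)/(x^2 + 12*x + 36)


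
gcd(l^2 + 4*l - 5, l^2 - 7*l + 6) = l - 1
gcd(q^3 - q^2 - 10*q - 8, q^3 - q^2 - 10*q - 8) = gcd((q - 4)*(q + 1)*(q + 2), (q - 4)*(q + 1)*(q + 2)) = q^3 - q^2 - 10*q - 8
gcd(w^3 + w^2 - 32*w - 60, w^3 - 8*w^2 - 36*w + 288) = w - 6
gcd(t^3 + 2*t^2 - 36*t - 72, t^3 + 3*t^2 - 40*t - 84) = t^2 - 4*t - 12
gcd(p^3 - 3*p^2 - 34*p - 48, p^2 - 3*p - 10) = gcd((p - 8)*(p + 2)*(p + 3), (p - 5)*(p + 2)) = p + 2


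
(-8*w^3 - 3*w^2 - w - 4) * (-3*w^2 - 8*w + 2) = 24*w^5 + 73*w^4 + 11*w^3 + 14*w^2 + 30*w - 8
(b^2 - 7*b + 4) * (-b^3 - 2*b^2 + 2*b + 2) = -b^5 + 5*b^4 + 12*b^3 - 20*b^2 - 6*b + 8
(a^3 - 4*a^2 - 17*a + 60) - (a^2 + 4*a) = a^3 - 5*a^2 - 21*a + 60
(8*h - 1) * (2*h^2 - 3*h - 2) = 16*h^3 - 26*h^2 - 13*h + 2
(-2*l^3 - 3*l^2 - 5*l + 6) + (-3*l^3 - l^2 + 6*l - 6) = -5*l^3 - 4*l^2 + l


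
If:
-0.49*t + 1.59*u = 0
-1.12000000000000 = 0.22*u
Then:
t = -16.52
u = -5.09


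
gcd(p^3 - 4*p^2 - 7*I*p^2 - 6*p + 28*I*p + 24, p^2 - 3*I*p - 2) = p - I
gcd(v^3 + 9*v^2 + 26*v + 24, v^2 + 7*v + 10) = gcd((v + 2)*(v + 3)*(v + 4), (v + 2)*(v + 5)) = v + 2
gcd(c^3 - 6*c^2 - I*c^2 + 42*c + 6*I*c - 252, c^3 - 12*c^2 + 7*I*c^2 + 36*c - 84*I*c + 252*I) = c - 6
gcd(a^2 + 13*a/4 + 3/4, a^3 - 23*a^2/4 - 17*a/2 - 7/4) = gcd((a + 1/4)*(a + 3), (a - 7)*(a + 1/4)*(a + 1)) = a + 1/4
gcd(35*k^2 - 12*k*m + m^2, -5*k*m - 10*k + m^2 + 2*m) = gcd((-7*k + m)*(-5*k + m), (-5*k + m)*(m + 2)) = 5*k - m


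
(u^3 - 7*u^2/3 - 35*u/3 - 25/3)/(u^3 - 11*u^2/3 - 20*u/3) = (3*u^2 + 8*u + 5)/(u*(3*u + 4))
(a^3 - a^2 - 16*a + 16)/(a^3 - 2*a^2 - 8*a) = (a^2 + 3*a - 4)/(a*(a + 2))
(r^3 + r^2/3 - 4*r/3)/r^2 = r + 1/3 - 4/(3*r)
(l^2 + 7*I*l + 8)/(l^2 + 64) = (l - I)/(l - 8*I)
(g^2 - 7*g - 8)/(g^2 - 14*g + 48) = (g + 1)/(g - 6)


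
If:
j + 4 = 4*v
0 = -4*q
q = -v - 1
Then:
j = -8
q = 0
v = -1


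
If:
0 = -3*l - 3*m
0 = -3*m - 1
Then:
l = 1/3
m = -1/3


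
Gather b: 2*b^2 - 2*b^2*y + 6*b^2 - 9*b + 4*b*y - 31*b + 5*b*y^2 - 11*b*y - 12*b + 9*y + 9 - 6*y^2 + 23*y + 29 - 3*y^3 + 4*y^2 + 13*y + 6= b^2*(8 - 2*y) + b*(5*y^2 - 7*y - 52) - 3*y^3 - 2*y^2 + 45*y + 44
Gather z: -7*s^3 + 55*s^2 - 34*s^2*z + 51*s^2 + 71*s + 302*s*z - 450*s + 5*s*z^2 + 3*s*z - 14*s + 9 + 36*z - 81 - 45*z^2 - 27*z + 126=-7*s^3 + 106*s^2 - 393*s + z^2*(5*s - 45) + z*(-34*s^2 + 305*s + 9) + 54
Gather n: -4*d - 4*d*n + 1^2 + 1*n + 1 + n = -4*d + n*(2 - 4*d) + 2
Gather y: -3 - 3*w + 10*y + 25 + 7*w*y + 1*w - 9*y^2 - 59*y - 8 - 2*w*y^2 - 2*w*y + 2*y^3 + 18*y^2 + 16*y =-2*w + 2*y^3 + y^2*(9 - 2*w) + y*(5*w - 33) + 14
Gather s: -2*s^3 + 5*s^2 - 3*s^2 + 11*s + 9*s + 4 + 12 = -2*s^3 + 2*s^2 + 20*s + 16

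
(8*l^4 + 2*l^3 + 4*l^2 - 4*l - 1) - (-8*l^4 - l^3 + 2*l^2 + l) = 16*l^4 + 3*l^3 + 2*l^2 - 5*l - 1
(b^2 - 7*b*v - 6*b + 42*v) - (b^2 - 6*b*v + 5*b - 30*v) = -b*v - 11*b + 72*v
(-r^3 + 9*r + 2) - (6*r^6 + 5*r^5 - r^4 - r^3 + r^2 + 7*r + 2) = -6*r^6 - 5*r^5 + r^4 - r^2 + 2*r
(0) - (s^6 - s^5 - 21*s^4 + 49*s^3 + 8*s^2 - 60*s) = -s^6 + s^5 + 21*s^4 - 49*s^3 - 8*s^2 + 60*s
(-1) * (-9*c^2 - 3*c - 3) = 9*c^2 + 3*c + 3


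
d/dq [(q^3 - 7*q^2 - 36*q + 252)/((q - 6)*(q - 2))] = (q^2 - 4*q + 44)/(q^2 - 4*q + 4)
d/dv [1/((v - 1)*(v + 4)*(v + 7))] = (-(v - 1)*(v + 4) - (v - 1)*(v + 7) - (v + 4)*(v + 7))/((v - 1)^2*(v + 4)^2*(v + 7)^2)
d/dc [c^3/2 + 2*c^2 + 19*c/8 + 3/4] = 3*c^2/2 + 4*c + 19/8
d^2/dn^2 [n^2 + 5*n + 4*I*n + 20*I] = 2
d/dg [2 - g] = -1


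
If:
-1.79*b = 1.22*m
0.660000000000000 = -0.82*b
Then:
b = -0.80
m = 1.18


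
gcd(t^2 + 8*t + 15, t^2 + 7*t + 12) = t + 3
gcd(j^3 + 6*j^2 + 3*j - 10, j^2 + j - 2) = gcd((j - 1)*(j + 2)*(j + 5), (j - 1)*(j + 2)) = j^2 + j - 2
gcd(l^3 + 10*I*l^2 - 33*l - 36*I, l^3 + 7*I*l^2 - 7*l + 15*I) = l + 3*I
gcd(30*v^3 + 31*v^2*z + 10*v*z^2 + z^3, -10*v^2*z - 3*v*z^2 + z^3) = 2*v + z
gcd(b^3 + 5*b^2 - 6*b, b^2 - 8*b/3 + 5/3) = b - 1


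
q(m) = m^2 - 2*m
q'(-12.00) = -26.00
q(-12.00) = 168.00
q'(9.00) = 16.00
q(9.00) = 63.00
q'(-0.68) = -3.36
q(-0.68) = 1.82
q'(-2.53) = -7.06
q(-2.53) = 11.46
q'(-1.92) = -5.84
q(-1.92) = 7.53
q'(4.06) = 6.12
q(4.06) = 8.36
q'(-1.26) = -4.52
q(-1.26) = 4.11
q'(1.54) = 1.08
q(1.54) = -0.71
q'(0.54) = -0.92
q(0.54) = -0.79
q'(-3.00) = -8.00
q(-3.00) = 15.00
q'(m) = 2*m - 2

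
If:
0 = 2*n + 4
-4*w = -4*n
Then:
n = -2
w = -2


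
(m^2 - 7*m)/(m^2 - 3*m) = (m - 7)/(m - 3)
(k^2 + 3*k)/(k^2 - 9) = k/(k - 3)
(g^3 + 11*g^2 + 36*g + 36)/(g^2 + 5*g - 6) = (g^2 + 5*g + 6)/(g - 1)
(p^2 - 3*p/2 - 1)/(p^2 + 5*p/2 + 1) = (p - 2)/(p + 2)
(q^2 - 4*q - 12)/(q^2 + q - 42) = (q + 2)/(q + 7)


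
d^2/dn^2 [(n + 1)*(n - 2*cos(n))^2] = 4*(n + 1)*(n - 2*cos(n))*cos(n) + 2*(n + 1)*(2*sin(n) + 1)^2 + 4*(n - 2*cos(n))*(2*sin(n) + 1)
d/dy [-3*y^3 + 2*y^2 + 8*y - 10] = -9*y^2 + 4*y + 8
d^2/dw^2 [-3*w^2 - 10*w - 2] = -6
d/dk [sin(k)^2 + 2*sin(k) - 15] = 2*(sin(k) + 1)*cos(k)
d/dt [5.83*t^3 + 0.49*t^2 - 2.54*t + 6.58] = 17.49*t^2 + 0.98*t - 2.54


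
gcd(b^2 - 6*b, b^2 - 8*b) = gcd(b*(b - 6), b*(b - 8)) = b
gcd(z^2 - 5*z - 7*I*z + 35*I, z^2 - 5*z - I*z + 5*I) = z - 5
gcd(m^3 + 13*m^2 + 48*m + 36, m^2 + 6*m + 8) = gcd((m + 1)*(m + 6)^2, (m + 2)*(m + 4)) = 1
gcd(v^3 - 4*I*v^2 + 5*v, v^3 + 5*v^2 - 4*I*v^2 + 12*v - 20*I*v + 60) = 1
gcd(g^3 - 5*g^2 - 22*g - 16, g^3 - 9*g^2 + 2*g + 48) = g^2 - 6*g - 16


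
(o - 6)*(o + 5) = o^2 - o - 30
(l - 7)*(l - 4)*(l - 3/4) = l^3 - 47*l^2/4 + 145*l/4 - 21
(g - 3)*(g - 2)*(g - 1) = g^3 - 6*g^2 + 11*g - 6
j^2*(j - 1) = j^3 - j^2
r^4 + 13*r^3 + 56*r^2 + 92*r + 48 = (r + 1)*(r + 2)*(r + 4)*(r + 6)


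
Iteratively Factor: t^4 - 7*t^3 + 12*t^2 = (t)*(t^3 - 7*t^2 + 12*t) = t*(t - 3)*(t^2 - 4*t) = t*(t - 4)*(t - 3)*(t)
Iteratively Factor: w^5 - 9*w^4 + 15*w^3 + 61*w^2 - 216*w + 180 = (w + 3)*(w^4 - 12*w^3 + 51*w^2 - 92*w + 60) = (w - 3)*(w + 3)*(w^3 - 9*w^2 + 24*w - 20) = (w - 5)*(w - 3)*(w + 3)*(w^2 - 4*w + 4) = (w - 5)*(w - 3)*(w - 2)*(w + 3)*(w - 2)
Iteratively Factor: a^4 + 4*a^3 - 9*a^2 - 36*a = (a - 3)*(a^3 + 7*a^2 + 12*a) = a*(a - 3)*(a^2 + 7*a + 12) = a*(a - 3)*(a + 4)*(a + 3)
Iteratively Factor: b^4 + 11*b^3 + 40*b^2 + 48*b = (b + 3)*(b^3 + 8*b^2 + 16*b) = (b + 3)*(b + 4)*(b^2 + 4*b) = (b + 3)*(b + 4)^2*(b)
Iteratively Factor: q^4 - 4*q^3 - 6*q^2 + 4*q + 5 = (q + 1)*(q^3 - 5*q^2 - q + 5) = (q + 1)^2*(q^2 - 6*q + 5) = (q - 1)*(q + 1)^2*(q - 5)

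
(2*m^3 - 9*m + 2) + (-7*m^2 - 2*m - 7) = 2*m^3 - 7*m^2 - 11*m - 5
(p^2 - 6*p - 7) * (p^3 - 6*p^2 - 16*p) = p^5 - 12*p^4 + 13*p^3 + 138*p^2 + 112*p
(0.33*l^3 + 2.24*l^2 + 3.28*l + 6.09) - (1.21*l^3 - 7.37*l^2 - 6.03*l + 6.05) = -0.88*l^3 + 9.61*l^2 + 9.31*l + 0.04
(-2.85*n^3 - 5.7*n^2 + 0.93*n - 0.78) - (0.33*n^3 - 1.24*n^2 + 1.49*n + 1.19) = -3.18*n^3 - 4.46*n^2 - 0.56*n - 1.97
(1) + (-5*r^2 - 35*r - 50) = -5*r^2 - 35*r - 49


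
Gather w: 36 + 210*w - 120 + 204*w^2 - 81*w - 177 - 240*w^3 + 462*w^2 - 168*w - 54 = -240*w^3 + 666*w^2 - 39*w - 315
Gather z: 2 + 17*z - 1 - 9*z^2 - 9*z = -9*z^2 + 8*z + 1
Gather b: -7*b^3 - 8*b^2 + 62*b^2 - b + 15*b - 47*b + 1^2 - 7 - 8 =-7*b^3 + 54*b^2 - 33*b - 14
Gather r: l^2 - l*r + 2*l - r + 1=l^2 + 2*l + r*(-l - 1) + 1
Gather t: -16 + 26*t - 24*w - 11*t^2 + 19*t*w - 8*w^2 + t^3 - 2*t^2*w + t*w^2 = t^3 + t^2*(-2*w - 11) + t*(w^2 + 19*w + 26) - 8*w^2 - 24*w - 16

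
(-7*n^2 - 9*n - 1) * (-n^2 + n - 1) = 7*n^4 + 2*n^3 - n^2 + 8*n + 1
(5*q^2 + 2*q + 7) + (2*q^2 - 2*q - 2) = 7*q^2 + 5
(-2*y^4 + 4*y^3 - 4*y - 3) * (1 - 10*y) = 20*y^5 - 42*y^4 + 4*y^3 + 40*y^2 + 26*y - 3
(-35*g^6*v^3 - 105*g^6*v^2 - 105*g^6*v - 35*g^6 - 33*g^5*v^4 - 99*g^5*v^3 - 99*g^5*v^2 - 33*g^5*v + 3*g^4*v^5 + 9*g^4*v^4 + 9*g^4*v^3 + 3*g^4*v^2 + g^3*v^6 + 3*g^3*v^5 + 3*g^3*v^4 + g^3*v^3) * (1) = -35*g^6*v^3 - 105*g^6*v^2 - 105*g^6*v - 35*g^6 - 33*g^5*v^4 - 99*g^5*v^3 - 99*g^5*v^2 - 33*g^5*v + 3*g^4*v^5 + 9*g^4*v^4 + 9*g^4*v^3 + 3*g^4*v^2 + g^3*v^6 + 3*g^3*v^5 + 3*g^3*v^4 + g^3*v^3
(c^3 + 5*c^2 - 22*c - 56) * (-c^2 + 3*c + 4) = -c^5 - 2*c^4 + 41*c^3 + 10*c^2 - 256*c - 224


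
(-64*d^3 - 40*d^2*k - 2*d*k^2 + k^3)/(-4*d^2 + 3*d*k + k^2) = (16*d^2 + 6*d*k - k^2)/(d - k)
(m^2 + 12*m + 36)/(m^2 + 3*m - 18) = (m + 6)/(m - 3)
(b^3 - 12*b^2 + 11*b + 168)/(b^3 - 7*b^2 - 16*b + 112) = (b^2 - 5*b - 24)/(b^2 - 16)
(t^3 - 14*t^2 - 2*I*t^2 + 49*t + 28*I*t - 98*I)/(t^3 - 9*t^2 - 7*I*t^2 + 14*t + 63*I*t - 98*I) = (t^2 - t*(7 + 2*I) + 14*I)/(t^2 - t*(2 + 7*I) + 14*I)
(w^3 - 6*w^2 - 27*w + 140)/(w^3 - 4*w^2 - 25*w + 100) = (w - 7)/(w - 5)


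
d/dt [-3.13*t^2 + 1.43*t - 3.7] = 1.43 - 6.26*t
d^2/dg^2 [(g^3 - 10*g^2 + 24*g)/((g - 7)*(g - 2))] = 2*(g^3 + 42*g^2 - 420*g + 1064)/(g^6 - 27*g^5 + 285*g^4 - 1485*g^3 + 3990*g^2 - 5292*g + 2744)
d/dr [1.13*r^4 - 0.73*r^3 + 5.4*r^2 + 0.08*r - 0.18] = 4.52*r^3 - 2.19*r^2 + 10.8*r + 0.08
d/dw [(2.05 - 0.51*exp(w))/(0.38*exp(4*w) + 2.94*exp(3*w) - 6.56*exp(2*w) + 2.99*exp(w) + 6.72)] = (0.5814*exp(4*w) - 0.117199999999999*exp(3*w) - 21.4266*exp(2*w) + 26.896*exp(w) - 9.5567)*exp(w)/(0.1444*exp(8*w) + 2.2344*exp(7*w) + 3.658*exp(6*w) - 36.3004*exp(5*w) + 65.722*exp(4*w) + 0.284799999999997*exp(3*w) - 79.2263*exp(2*w) + 40.1856*exp(w) + 45.1584)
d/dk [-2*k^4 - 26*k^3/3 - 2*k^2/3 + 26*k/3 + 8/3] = -8*k^3 - 26*k^2 - 4*k/3 + 26/3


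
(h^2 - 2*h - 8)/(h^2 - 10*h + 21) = (h^2 - 2*h - 8)/(h^2 - 10*h + 21)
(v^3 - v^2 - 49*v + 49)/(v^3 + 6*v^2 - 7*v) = (v - 7)/v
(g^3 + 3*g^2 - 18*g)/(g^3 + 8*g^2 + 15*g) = (g^2 + 3*g - 18)/(g^2 + 8*g + 15)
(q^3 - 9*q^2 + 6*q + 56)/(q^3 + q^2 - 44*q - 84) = (q - 4)/(q + 6)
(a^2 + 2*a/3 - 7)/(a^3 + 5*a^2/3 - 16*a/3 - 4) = (3*a - 7)/(3*a^2 - 4*a - 4)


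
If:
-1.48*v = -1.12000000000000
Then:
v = 0.76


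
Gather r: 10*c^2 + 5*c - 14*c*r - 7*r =10*c^2 + 5*c + r*(-14*c - 7)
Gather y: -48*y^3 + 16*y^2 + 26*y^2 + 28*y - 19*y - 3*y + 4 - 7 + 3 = -48*y^3 + 42*y^2 + 6*y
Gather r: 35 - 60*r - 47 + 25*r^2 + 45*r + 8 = 25*r^2 - 15*r - 4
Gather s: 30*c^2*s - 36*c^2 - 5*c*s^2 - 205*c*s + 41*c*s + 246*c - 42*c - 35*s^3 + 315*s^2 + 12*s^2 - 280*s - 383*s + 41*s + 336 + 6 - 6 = -36*c^2 + 204*c - 35*s^3 + s^2*(327 - 5*c) + s*(30*c^2 - 164*c - 622) + 336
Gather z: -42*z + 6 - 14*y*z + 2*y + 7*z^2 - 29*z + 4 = 2*y + 7*z^2 + z*(-14*y - 71) + 10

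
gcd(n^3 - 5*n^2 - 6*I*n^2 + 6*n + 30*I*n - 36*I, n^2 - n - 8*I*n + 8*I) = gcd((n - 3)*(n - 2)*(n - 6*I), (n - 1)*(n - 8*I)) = 1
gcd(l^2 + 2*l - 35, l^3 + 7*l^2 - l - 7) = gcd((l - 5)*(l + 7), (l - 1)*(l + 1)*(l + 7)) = l + 7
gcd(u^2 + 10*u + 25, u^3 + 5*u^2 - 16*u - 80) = u + 5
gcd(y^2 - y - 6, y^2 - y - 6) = y^2 - y - 6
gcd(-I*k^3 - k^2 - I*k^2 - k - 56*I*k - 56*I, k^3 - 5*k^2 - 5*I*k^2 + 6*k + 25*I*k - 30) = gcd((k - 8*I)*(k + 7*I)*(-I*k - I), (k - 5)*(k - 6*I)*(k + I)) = 1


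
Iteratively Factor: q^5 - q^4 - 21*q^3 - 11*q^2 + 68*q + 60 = (q + 1)*(q^4 - 2*q^3 - 19*q^2 + 8*q + 60) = (q + 1)*(q + 3)*(q^3 - 5*q^2 - 4*q + 20) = (q - 2)*(q + 1)*(q + 3)*(q^2 - 3*q - 10) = (q - 2)*(q + 1)*(q + 2)*(q + 3)*(q - 5)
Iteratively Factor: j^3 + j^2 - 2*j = (j + 2)*(j^2 - j) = (j - 1)*(j + 2)*(j)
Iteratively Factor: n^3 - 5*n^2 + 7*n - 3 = (n - 1)*(n^2 - 4*n + 3) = (n - 1)^2*(n - 3)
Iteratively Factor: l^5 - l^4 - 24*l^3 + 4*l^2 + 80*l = (l + 2)*(l^4 - 3*l^3 - 18*l^2 + 40*l) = l*(l + 2)*(l^3 - 3*l^2 - 18*l + 40) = l*(l - 2)*(l + 2)*(l^2 - l - 20) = l*(l - 2)*(l + 2)*(l + 4)*(l - 5)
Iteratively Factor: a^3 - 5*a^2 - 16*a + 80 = (a - 5)*(a^2 - 16) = (a - 5)*(a - 4)*(a + 4)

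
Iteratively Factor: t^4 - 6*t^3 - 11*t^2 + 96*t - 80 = (t + 4)*(t^3 - 10*t^2 + 29*t - 20) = (t - 4)*(t + 4)*(t^2 - 6*t + 5) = (t - 4)*(t - 1)*(t + 4)*(t - 5)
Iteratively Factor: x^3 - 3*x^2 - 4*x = (x)*(x^2 - 3*x - 4) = x*(x + 1)*(x - 4)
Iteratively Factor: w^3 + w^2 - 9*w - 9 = (w + 1)*(w^2 - 9) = (w + 1)*(w + 3)*(w - 3)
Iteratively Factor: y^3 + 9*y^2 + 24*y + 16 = (y + 4)*(y^2 + 5*y + 4) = (y + 4)^2*(y + 1)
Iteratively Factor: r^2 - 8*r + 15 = (r - 5)*(r - 3)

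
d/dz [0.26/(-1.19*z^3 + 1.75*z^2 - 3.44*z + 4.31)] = (0.9282*z^2 - 0.91*z + 0.8944)/(1.19*z^3 - 1.75*z^2 + 3.44*z - 4.31)^2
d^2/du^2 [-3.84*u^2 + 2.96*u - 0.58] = -7.68000000000000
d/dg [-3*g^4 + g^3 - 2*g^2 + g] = -12*g^3 + 3*g^2 - 4*g + 1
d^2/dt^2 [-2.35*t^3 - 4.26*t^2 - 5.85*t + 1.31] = -14.1*t - 8.52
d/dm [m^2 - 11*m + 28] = 2*m - 11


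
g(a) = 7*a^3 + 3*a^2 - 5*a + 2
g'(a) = 21*a^2 + 6*a - 5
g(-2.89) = -127.46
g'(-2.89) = 153.05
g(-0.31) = 3.63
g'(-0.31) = -4.84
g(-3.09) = -160.43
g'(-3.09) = 176.97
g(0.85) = 4.22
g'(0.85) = 15.27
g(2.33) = 95.18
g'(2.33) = 122.99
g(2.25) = 85.67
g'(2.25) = 114.81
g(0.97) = 6.36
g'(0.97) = 20.58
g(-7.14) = -2357.32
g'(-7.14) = 1022.73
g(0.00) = 2.00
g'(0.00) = -5.00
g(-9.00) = -4813.00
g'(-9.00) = 1642.00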